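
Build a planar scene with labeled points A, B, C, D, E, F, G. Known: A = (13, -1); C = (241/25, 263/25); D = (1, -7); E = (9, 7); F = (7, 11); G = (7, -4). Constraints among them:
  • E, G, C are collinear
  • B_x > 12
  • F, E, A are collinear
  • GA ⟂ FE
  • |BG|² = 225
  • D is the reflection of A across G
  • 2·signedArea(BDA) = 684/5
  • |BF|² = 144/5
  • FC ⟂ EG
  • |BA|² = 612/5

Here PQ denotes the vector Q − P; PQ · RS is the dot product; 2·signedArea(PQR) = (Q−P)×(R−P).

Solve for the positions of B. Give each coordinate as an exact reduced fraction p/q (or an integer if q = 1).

B = (307/25, 251/25)

1. B_x = 307/25  [line -6·x + 12·y + -234/5 = 0 ∩ |BF|² = 144/5]
2. B_y = 251/25  [line -6·x + 12·y + -234/5 = 0 ∩ |BF|² = 144/5]
   → B = (307/25, 251/25)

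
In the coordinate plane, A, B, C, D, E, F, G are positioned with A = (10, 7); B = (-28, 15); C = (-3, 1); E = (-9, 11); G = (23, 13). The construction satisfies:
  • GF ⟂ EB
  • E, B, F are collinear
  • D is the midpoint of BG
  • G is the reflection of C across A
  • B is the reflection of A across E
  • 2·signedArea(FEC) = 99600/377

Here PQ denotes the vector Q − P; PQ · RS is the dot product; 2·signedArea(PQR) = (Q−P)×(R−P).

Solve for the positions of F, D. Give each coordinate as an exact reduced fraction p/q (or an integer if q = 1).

1. F_x = 8007/377  [E, B, F are collinear ∩ GF ⟂ EB]
2. F_y = 1747/377  [E, B, F are collinear ∩ GF ⟂ EB]
   → F = (8007/377, 1747/377)
3. D_x = -5/2  [D is the midpoint of BG]
4. D_y = 14  [D is the midpoint of BG]
   → D = (-5/2, 14)

D = (-5/2, 14)
F = (8007/377, 1747/377)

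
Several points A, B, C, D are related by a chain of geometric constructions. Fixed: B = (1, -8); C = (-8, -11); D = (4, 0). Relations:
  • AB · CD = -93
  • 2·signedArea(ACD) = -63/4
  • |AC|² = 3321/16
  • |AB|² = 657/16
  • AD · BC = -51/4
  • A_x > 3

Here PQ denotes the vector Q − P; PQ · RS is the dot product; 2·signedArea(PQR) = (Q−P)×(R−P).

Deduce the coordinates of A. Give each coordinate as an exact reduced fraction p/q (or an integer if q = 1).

1. A_x = 13/4  [2·signedArea(ACD) = -63/4 ∩ AB · CD = -93]
2. A_y = -2  [2·signedArea(ACD) = -63/4 ∩ AB · CD = -93]
   → A = (13/4, -2)

A = (13/4, -2)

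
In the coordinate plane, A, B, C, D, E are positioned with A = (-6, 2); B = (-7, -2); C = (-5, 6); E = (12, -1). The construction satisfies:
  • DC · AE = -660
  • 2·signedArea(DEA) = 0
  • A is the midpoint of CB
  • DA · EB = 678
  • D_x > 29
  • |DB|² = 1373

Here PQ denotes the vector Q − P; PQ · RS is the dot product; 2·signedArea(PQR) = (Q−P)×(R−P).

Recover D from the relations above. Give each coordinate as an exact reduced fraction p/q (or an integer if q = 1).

D = (30, -4)

1. D_x = 30  [2·signedArea(DEA) = 0 ∩ DA · EB = 678]
2. D_y = -4  [2·signedArea(DEA) = 0 ∩ DA · EB = 678]
   → D = (30, -4)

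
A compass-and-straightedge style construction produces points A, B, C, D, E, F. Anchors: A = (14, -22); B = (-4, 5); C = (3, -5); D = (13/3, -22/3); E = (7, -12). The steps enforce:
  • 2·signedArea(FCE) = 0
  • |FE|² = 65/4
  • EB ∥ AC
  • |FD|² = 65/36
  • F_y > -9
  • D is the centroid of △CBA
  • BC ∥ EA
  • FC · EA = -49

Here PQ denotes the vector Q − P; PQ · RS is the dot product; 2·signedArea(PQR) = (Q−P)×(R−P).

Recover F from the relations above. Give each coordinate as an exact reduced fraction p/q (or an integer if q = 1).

F = (5, -17/2)

1. F_x = 5  [2·signedArea(FCE) = 0 ∩ FC · EA = -49]
2. F_y = -17/2  [2·signedArea(FCE) = 0 ∩ FC · EA = -49]
   → F = (5, -17/2)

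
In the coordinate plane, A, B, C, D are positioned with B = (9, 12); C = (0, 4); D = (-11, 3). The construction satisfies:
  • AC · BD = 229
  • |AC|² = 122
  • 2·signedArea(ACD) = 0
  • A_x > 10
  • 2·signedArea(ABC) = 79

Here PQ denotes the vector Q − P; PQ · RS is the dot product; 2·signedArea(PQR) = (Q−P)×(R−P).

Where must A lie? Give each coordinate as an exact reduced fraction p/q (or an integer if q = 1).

1. A_x = 11  [2·signedArea(ACD) = 0 ∩ 2·signedArea(ABC) = 79]
2. A_y = 5  [2·signedArea(ACD) = 0 ∩ 2·signedArea(ABC) = 79]
   → A = (11, 5)

A = (11, 5)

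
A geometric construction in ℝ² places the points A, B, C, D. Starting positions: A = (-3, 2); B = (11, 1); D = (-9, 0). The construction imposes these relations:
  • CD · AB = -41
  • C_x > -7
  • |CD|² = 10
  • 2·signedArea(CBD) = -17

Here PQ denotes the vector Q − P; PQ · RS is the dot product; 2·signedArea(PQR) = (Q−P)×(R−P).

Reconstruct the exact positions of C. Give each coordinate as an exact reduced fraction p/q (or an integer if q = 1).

1. C_x = -6  [2·signedArea(CBD) = -17 ∩ CD · AB = -41]
2. C_y = 1  [2·signedArea(CBD) = -17 ∩ CD · AB = -41]
   → C = (-6, 1)

C = (-6, 1)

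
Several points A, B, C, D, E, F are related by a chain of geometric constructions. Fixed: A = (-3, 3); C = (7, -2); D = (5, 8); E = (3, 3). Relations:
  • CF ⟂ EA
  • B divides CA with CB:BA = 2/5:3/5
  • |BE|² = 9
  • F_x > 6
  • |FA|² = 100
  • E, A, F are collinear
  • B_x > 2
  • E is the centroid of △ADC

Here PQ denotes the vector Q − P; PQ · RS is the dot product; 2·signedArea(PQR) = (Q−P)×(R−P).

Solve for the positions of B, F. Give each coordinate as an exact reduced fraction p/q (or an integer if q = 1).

1. B_x = 3  [B divides CA with CB:BA = 2/5:3/5]
2. B_y = 0  [B divides CA with CB:BA = 2/5:3/5]
   → B = (3, 0)
3. F_x = 7  [E, A, F are collinear ∩ CF ⟂ EA]
4. F_y = 3  [E, A, F are collinear ∩ CF ⟂ EA]
   → F = (7, 3)

B = (3, 0)
F = (7, 3)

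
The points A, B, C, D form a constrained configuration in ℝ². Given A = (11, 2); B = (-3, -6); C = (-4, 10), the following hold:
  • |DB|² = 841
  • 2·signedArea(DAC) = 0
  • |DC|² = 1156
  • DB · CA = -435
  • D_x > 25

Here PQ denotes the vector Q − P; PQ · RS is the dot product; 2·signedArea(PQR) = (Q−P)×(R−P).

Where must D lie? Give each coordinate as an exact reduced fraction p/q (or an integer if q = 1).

D = (26, -6)

1. D_x = 26  [2·signedArea(DAC) = 0 ∩ DB · CA = -435]
2. D_y = -6  [2·signedArea(DAC) = 0 ∩ DB · CA = -435]
   → D = (26, -6)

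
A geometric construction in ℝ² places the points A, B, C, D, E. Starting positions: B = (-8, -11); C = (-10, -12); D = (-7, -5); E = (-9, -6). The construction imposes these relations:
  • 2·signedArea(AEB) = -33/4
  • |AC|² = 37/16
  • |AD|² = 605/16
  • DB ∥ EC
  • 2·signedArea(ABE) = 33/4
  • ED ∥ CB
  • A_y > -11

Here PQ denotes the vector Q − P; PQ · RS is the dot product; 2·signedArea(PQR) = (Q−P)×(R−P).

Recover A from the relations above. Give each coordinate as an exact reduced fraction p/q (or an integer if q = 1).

1. A_x = -39/4  [line 5·x + 1·y + 237/4 = 0 ∩ |AC|² = 37/16]
2. A_y = -21/2  [line 5·x + 1·y + 237/4 = 0 ∩ |AC|² = 37/16]
   → A = (-39/4, -21/2)

A = (-39/4, -21/2)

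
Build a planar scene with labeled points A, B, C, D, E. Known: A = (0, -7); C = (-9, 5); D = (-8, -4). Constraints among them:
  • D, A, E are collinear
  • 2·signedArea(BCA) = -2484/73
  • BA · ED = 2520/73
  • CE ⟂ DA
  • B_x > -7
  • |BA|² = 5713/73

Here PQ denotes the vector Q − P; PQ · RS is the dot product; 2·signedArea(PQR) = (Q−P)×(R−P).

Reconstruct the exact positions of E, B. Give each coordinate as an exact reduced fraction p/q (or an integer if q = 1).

1. E_x = -864/73  [D, A, E are collinear ∩ CE ⟂ DA]
2. E_y = -187/73  [D, A, E are collinear ∩ CE ⟂ DA]
   → E = (-864/73, -187/73)
3. B_x = -507/73  [2·signedArea(BCA) = -2484/73 ∩ BA · ED = 2520/73]
4. B_y = -111/73  [2·signedArea(BCA) = -2484/73 ∩ BA · ED = 2520/73]
   → B = (-507/73, -111/73)

B = (-507/73, -111/73)
E = (-864/73, -187/73)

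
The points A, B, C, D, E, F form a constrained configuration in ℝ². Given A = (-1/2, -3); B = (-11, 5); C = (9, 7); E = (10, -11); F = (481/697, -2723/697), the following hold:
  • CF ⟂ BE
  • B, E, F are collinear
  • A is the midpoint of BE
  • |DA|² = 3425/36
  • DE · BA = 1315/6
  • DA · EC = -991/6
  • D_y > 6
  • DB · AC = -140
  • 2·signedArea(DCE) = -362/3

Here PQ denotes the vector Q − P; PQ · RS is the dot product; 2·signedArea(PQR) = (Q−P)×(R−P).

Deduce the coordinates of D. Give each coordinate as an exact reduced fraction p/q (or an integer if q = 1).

1. D_x = 7/3  [DB · AC = -140 ∩ DE · BA = 1315/6]
2. D_y = 19/3  [DB · AC = -140 ∩ DE · BA = 1315/6]
   → D = (7/3, 19/3)

D = (7/3, 19/3)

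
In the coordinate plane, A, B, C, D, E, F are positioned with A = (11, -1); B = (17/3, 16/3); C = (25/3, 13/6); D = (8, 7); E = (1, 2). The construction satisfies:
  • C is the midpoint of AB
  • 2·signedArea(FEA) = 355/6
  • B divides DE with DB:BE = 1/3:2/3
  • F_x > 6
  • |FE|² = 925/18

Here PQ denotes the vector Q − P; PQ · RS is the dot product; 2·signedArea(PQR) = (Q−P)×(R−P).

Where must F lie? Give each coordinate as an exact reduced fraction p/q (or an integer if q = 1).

1. F_x = 41/6  [line 3·x + 10·y + -493/6 = 0 ∩ |FE|² = 925/18]
2. F_y = 37/6  [line 3·x + 10·y + -493/6 = 0 ∩ |FE|² = 925/18]
   → F = (41/6, 37/6)

F = (41/6, 37/6)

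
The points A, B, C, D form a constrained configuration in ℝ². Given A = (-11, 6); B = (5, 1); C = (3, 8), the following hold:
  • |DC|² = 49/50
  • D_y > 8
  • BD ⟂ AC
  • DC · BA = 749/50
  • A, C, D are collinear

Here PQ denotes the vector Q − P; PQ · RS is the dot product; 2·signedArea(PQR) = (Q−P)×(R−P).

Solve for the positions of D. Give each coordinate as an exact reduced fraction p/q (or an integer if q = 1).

1. D_x = 199/50  [A, C, D are collinear ∩ BD ⟂ AC]
2. D_y = 407/50  [A, C, D are collinear ∩ BD ⟂ AC]
   → D = (199/50, 407/50)

D = (199/50, 407/50)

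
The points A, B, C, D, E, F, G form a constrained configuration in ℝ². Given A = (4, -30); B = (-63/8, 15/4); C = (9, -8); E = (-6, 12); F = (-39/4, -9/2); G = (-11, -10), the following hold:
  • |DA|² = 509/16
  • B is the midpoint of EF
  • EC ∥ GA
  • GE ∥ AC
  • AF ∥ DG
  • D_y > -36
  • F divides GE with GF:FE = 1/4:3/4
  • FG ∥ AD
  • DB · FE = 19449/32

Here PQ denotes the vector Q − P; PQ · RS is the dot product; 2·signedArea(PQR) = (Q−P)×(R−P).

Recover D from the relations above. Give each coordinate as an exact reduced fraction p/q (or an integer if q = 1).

1. D_x = 11/4  [AF ∥ DG ∩ FG ∥ AD]
2. D_y = -71/2  [AF ∥ DG ∩ FG ∥ AD]
   → D = (11/4, -71/2)

D = (11/4, -71/2)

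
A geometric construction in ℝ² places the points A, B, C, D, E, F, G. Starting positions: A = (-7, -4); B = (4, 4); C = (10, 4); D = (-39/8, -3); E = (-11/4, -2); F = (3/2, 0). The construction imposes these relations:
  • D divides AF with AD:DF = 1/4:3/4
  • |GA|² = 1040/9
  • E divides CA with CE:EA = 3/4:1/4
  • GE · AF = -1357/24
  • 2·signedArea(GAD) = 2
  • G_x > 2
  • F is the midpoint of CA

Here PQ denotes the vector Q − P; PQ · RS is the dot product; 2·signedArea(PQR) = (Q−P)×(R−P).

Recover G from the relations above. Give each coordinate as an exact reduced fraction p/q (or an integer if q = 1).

1. G_x = 7/3  [GE · AF = -1357/24 ∩ 2·signedArea(GAD) = 2]
2. G_y = 4/3  [GE · AF = -1357/24 ∩ 2·signedArea(GAD) = 2]
   → G = (7/3, 4/3)

G = (7/3, 4/3)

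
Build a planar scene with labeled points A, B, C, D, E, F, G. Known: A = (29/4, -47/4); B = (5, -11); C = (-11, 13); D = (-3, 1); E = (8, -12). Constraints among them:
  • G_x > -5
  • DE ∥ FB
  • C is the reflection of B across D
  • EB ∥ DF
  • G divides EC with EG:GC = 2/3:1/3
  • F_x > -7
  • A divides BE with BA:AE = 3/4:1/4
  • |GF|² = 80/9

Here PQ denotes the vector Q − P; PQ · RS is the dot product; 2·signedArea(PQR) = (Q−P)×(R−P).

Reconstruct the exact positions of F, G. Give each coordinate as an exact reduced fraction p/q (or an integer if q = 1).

1. F_x = -6  [DE ∥ FB ∩ EB ∥ DF]
2. F_y = 2  [DE ∥ FB ∩ EB ∥ DF]
   → F = (-6, 2)
3. G_x = -14/3  [G divides EC with EG:GC = 2/3:1/3]
4. G_y = 14/3  [G divides EC with EG:GC = 2/3:1/3]
   → G = (-14/3, 14/3)

F = (-6, 2)
G = (-14/3, 14/3)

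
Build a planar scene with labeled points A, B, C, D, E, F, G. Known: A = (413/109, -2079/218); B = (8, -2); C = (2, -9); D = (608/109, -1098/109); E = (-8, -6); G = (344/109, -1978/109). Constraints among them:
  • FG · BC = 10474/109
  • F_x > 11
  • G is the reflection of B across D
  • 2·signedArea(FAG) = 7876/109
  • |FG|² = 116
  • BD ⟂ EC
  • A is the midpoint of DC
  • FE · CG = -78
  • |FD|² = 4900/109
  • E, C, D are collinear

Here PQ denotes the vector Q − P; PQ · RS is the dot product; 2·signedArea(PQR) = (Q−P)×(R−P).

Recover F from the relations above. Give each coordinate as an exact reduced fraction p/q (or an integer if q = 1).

F = (12, -12)

1. F_x = 12  [FE · CG = -78 ∩ FG · BC = 10474/109]
2. F_y = -12  [FE · CG = -78 ∩ FG · BC = 10474/109]
   → F = (12, -12)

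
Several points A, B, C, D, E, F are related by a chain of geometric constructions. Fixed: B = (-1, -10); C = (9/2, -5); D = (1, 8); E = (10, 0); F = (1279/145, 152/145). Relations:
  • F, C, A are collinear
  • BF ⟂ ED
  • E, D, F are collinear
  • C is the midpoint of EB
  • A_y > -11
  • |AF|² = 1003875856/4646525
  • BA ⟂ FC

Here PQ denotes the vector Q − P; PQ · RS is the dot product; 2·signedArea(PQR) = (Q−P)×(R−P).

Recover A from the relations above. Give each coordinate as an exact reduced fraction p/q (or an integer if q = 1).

1. A_x = 1285503/4646525  [F, C, A are collinear ∩ BA ⟂ FC]
2. A_y = -50702896/4646525  [F, C, A are collinear ∩ BA ⟂ FC]
   → A = (1285503/4646525, -50702896/4646525)

A = (1285503/4646525, -50702896/4646525)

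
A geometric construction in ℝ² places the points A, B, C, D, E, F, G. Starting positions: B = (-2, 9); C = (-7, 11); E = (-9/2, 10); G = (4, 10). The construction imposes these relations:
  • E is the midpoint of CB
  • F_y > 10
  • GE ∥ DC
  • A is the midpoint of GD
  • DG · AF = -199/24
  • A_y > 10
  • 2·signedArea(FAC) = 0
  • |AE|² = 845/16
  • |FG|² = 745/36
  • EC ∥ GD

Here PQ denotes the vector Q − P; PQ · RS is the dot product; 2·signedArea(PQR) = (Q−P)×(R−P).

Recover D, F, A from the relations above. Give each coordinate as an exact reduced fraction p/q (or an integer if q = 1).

1. D_x = 3/2  [GE ∥ DC ∩ EC ∥ GD]
2. D_y = 11  [GE ∥ DC ∩ EC ∥ GD]
   → D = (3/2, 11)
3. A_x = 11/4  [A is the midpoint of GD]
4. A_y = 21/2  [A is the midpoint of GD]
   → A = (11/4, 21/2)
5. F_x = -1/2  [2·signedArea(FAC) = 0 ∩ DG · AF = -199/24]
6. F_y = 32/3  [2·signedArea(FAC) = 0 ∩ DG · AF = -199/24]
   → F = (-1/2, 32/3)

A = (11/4, 21/2)
D = (3/2, 11)
F = (-1/2, 32/3)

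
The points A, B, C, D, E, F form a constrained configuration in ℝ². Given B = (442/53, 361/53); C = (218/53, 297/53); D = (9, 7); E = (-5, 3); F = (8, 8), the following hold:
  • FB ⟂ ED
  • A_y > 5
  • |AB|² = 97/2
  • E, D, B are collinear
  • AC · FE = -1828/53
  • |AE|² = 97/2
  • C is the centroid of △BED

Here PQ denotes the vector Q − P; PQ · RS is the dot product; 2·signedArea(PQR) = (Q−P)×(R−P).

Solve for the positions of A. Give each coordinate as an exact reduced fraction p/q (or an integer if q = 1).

A = (3/2, 11/2)

1. A_x = 3/2  [line 13·x + 5·y + -47 = 0 ∩ |AE|² = 97/2]
2. A_y = 11/2  [line 13·x + 5·y + -47 = 0 ∩ |AE|² = 97/2]
   → A = (3/2, 11/2)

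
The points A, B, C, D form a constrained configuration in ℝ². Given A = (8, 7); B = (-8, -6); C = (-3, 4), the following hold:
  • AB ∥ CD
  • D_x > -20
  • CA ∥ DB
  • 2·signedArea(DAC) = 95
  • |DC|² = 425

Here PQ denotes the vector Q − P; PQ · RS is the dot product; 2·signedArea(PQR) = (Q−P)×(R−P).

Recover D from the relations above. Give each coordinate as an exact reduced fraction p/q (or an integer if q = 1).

D = (-19, -9)

1. D_x = -19  [CA ∥ DB ∩ AB ∥ CD]
2. D_y = -9  [CA ∥ DB ∩ AB ∥ CD]
   → D = (-19, -9)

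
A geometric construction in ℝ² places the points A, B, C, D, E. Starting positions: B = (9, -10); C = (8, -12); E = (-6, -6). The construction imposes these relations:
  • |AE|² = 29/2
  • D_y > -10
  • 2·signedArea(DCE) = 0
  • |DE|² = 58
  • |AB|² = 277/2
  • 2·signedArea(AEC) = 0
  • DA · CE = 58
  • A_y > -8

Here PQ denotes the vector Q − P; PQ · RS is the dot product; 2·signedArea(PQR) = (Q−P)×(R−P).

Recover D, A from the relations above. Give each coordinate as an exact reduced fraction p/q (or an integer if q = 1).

A = (-5/2, -15/2)
D = (1, -9)

1. A_x = -5/2  [line 6·x + 14·y + 120 = 0 ∩ |AB|² = 277/2]
2. A_y = -15/2  [line 6·x + 14·y + 120 = 0 ∩ |AB|² = 277/2]
   → A = (-5/2, -15/2)
3. D_x = 1  [2·signedArea(DCE) = 0 ∩ DA · CE = 58]
4. D_y = -9  [2·signedArea(DCE) = 0 ∩ DA · CE = 58]
   → D = (1, -9)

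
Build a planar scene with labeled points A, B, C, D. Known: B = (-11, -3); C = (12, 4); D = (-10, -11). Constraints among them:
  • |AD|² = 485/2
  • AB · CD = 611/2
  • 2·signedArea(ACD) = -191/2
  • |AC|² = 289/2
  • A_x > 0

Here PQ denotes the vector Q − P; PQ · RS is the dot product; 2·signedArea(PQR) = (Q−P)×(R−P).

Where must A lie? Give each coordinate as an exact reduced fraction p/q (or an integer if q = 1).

A = (1/2, 1/2)

1. A_x = 1/2  [2·signedArea(ACD) = -191/2 ∩ AB · CD = 611/2]
2. A_y = 1/2  [2·signedArea(ACD) = -191/2 ∩ AB · CD = 611/2]
   → A = (1/2, 1/2)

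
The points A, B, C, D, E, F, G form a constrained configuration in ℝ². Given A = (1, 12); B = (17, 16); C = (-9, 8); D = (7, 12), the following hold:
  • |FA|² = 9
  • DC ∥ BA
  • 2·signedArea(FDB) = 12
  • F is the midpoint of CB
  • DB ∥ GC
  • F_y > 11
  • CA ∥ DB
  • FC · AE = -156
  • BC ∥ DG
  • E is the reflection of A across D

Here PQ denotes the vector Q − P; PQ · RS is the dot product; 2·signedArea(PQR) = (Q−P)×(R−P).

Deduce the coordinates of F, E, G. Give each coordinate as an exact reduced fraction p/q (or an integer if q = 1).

1. F_x = 4  [F is the midpoint of CB]
2. F_y = 12  [F is the midpoint of CB]
   → F = (4, 12)
3. E_x = 13  [E is the reflection of A across D]
4. E_y = 12  [E is the reflection of A across D]
   → E = (13, 12)
5. G_x = -19  [DB ∥ GC ∩ BC ∥ DG]
6. G_y = 4  [DB ∥ GC ∩ BC ∥ DG]
   → G = (-19, 4)

E = (13, 12)
F = (4, 12)
G = (-19, 4)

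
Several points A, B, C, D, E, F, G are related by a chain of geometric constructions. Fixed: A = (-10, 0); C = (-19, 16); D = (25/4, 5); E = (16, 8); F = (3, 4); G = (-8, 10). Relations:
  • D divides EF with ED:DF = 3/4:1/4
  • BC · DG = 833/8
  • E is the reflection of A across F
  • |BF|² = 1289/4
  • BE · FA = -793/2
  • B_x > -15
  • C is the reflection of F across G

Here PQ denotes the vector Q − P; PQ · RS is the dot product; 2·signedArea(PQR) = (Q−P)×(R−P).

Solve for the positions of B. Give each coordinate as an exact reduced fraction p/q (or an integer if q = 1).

B = (-29/2, 8)

1. B_x = -29/2  [BC · DG = 833/8 ∩ BE · FA = -793/2]
2. B_y = 8  [BC · DG = 833/8 ∩ BE · FA = -793/2]
   → B = (-29/2, 8)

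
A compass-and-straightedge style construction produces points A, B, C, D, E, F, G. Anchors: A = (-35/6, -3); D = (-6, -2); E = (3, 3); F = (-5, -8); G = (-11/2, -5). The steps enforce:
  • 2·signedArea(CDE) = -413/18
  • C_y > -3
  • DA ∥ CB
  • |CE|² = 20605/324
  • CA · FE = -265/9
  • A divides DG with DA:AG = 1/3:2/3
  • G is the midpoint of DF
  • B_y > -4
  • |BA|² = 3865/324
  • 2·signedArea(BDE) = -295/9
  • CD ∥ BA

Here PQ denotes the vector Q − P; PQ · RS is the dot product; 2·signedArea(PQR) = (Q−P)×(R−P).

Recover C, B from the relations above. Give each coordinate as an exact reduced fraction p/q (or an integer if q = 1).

B = (-22/9, -11/3)
C = (-47/18, -8/3)

1. C_x = -47/18  [2·signedArea(CDE) = -413/18 ∩ CA · FE = -265/9]
2. C_y = -8/3  [2·signedArea(CDE) = -413/18 ∩ CA · FE = -265/9]
   → C = (-47/18, -8/3)
3. B_x = -22/9  [CD ∥ BA ∩ DA ∥ CB]
4. B_y = -11/3  [CD ∥ BA ∩ DA ∥ CB]
   → B = (-22/9, -11/3)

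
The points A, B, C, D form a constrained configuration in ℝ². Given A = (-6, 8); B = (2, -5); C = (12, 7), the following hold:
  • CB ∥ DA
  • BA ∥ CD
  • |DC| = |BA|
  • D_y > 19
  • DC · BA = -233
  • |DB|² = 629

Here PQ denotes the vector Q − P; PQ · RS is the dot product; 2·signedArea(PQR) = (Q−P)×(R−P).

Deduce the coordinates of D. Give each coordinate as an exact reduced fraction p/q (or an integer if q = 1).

D = (4, 20)

1. D_x = 4  [CB ∥ DA ∩ BA ∥ CD]
2. D_y = 20  [CB ∥ DA ∩ BA ∥ CD]
   → D = (4, 20)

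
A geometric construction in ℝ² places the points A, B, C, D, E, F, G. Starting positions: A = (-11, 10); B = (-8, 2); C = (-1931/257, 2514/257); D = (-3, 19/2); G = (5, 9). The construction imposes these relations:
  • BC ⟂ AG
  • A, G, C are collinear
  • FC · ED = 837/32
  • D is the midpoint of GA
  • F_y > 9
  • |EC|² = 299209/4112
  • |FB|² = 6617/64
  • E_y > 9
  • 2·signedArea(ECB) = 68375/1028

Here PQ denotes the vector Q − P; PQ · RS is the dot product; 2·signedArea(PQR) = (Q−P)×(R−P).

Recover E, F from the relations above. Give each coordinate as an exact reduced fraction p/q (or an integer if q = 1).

1. E_x = 1  [line 2000/257·x + -125/257·y + -3375/1028 = 0 ∩ |EC|² = 299209/4112]
2. E_y = 37/4  [line 2000/257·x + -125/257·y + -3375/1028 = 0 ∩ |EC|² = 299209/4112]
   → E = (1, 37/4)
3. F_x = -1  [line 4·x + -1/4·y + 203/32 = 0 ∩ |FB|² = 6617/64]
4. F_y = 75/8  [line 4·x + -1/4·y + 203/32 = 0 ∩ |FB|² = 6617/64]
   → F = (-1, 75/8)

E = (1, 37/4)
F = (-1, 75/8)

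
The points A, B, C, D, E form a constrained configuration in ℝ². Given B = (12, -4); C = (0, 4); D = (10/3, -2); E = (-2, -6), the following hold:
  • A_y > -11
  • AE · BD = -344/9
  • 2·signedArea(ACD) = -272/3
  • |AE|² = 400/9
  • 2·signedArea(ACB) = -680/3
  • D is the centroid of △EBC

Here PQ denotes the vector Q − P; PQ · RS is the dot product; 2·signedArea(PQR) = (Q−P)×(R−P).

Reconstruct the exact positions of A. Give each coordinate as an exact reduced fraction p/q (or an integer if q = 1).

A = (-22/3, -10)

1. A_x = -22/3  [2·signedArea(ACB) = -680/3 ∩ AE · BD = -344/9]
2. A_y = -10  [2·signedArea(ACB) = -680/3 ∩ AE · BD = -344/9]
   → A = (-22/3, -10)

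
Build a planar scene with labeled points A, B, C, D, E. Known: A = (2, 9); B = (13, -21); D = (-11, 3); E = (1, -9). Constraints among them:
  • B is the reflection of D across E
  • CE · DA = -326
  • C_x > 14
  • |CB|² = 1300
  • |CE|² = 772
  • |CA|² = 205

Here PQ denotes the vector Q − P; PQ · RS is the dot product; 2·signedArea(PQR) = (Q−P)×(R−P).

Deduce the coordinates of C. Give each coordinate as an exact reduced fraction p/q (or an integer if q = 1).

1. C_x = 15  [line -13·x + -6·y + 285 = 0 ∩ |CA|² = 205]
2. C_y = 15  [line -13·x + -6·y + 285 = 0 ∩ |CA|² = 205]
   → C = (15, 15)

C = (15, 15)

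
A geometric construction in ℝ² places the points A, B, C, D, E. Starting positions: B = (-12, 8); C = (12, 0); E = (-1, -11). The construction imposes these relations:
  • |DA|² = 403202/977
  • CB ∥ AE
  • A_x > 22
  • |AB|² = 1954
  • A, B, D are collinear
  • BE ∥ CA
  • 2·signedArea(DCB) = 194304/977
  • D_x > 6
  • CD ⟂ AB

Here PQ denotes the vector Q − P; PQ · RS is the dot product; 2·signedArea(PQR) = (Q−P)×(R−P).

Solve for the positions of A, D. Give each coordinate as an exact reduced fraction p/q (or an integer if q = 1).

1. A_x = 23  [CB ∥ AE ∩ BE ∥ CA]
2. A_y = -19  [CB ∥ AE ∩ BE ∥ CA]
   → A = (23, -19)
3. D_x = 6756/977  [A, B, D are collinear ∩ CD ⟂ AB]
4. D_y = -6440/977  [A, B, D are collinear ∩ CD ⟂ AB]
   → D = (6756/977, -6440/977)

A = (23, -19)
D = (6756/977, -6440/977)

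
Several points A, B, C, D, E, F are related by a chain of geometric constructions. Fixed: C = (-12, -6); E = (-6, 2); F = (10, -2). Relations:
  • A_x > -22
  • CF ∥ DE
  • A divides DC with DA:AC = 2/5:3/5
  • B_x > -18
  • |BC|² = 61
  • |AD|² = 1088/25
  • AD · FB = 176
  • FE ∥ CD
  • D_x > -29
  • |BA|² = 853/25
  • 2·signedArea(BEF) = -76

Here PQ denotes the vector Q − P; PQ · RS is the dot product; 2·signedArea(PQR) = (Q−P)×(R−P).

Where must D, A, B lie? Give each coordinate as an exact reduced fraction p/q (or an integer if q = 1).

A = (-108/5, -18/5)
B = (-17, 0)
D = (-28, -2)

1. D_x = -28  [CF ∥ DE ∩ FE ∥ CD]
2. D_y = -2  [CF ∥ DE ∩ FE ∥ CD]
   → D = (-28, -2)
3. A_x = -108/5  [A divides DC with DA:AC = 2/5:3/5]
4. A_y = -18/5  [A divides DC with DA:AC = 2/5:3/5]
   → A = (-108/5, -18/5)
5. B_x = -17  [2·signedArea(BEF) = -76 ∩ AD · FB = 176]
6. B_y = 0  [2·signedArea(BEF) = -76 ∩ AD · FB = 176]
   → B = (-17, 0)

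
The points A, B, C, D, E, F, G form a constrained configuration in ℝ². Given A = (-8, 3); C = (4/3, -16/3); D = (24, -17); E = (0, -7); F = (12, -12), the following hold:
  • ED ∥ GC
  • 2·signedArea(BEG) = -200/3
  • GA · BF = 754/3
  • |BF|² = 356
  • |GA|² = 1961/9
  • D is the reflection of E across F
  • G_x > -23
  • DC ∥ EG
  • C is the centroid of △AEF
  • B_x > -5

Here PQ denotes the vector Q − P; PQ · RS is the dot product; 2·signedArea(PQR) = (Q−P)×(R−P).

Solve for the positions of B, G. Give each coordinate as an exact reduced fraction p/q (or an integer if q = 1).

1. G_x = -68/3  [ED ∥ GC ∩ DC ∥ EG]
2. G_y = 14/3  [ED ∥ GC ∩ DC ∥ EG]
   → G = (-68/3, 14/3)
3. B_x = -4  [2·signedArea(BEG) = -200/3 ∩ GA · BF = 754/3]
4. B_y = -2  [2·signedArea(BEG) = -200/3 ∩ GA · BF = 754/3]
   → B = (-4, -2)

B = (-4, -2)
G = (-68/3, 14/3)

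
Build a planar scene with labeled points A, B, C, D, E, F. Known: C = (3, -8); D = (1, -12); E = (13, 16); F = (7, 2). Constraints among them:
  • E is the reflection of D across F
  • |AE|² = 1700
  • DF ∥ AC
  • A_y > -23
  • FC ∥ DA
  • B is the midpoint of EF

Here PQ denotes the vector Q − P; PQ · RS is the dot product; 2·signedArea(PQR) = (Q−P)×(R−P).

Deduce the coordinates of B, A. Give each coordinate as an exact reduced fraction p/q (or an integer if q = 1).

1. B_x = 10  [B is the midpoint of EF]
2. B_y = 9  [B is the midpoint of EF]
   → B = (10, 9)
3. A_x = -3  [DF ∥ AC ∩ FC ∥ DA]
4. A_y = -22  [DF ∥ AC ∩ FC ∥ DA]
   → A = (-3, -22)

A = (-3, -22)
B = (10, 9)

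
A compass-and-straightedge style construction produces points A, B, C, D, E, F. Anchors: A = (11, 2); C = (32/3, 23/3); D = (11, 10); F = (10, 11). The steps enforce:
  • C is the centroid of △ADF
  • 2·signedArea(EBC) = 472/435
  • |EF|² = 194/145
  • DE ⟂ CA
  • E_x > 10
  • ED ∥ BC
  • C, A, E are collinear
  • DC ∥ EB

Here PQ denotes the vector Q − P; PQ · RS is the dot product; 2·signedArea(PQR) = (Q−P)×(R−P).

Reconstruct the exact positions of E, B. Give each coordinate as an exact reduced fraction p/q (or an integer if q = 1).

B = (4436/435, 3323/435)
E = (1527/145, 1446/145)

1. E_x = 1527/145  [C, A, E are collinear ∩ DE ⟂ CA]
2. E_y = 1446/145  [C, A, E are collinear ∩ DE ⟂ CA]
   → E = (1527/145, 1446/145)
3. B_x = 4436/435  [ED ∥ BC ∩ DC ∥ EB]
4. B_y = 3323/435  [ED ∥ BC ∩ DC ∥ EB]
   → B = (4436/435, 3323/435)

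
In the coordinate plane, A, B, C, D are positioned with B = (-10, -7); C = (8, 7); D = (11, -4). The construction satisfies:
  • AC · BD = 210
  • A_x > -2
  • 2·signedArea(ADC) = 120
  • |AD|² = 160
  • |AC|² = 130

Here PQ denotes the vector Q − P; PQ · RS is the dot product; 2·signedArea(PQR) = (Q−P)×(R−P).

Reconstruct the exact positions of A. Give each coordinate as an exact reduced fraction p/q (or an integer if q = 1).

A = (-1, 0)

1. A_x = -1  [2·signedArea(ADC) = 120 ∩ AC · BD = 210]
2. A_y = 0  [2·signedArea(ADC) = 120 ∩ AC · BD = 210]
   → A = (-1, 0)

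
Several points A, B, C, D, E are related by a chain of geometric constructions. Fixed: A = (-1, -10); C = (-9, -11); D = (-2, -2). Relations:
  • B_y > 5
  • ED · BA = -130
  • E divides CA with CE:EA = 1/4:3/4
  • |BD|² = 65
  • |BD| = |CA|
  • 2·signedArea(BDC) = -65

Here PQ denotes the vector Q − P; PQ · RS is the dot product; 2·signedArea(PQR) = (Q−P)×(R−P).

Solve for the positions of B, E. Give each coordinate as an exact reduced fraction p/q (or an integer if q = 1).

1. B_x = -3  [line 9·x + -7·y + 69 = 0 ∩ |BD|² = 65]
2. B_y = 6  [line 9·x + -7·y + 69 = 0 ∩ |BD|² = 65]
   → B = (-3, 6)
3. E_x = -7  [E divides CA with CE:EA = 1/4:3/4]
4. E_y = -43/4  [E divides CA with CE:EA = 1/4:3/4]
   → E = (-7, -43/4)

B = (-3, 6)
E = (-7, -43/4)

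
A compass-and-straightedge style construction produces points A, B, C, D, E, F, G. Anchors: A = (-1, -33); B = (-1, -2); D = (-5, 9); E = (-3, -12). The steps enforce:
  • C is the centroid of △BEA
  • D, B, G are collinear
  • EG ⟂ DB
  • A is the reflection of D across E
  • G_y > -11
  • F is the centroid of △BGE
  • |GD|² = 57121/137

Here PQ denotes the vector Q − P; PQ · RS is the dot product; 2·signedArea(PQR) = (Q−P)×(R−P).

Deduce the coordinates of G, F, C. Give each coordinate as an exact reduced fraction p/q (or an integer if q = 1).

1. G_x = 271/137  [D, B, G are collinear ∩ EG ⟂ DB]
2. G_y = -1396/137  [D, B, G are collinear ∩ EG ⟂ DB]
   → G = (271/137, -1396/137)
3. F_x = -277/411  [F is the centroid of △BGE]
4. F_y = -3314/411  [F is the centroid of △BGE]
   → F = (-277/411, -3314/411)
5. C_x = -5/3  [C is the centroid of △BEA]
6. C_y = -47/3  [C is the centroid of △BEA]
   → C = (-5/3, -47/3)

C = (-5/3, -47/3)
F = (-277/411, -3314/411)
G = (271/137, -1396/137)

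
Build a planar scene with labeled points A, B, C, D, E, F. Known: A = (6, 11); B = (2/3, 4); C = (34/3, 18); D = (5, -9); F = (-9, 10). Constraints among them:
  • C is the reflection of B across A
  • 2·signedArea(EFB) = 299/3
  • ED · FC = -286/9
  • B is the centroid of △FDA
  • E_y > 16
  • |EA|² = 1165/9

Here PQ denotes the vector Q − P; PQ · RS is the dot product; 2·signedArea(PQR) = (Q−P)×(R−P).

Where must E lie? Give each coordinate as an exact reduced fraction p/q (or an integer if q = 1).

E = (-11/3, 17)

1. E_x = -11/3  [ED · FC = -286/9 ∩ 2·signedArea(EFB) = 299/3]
2. E_y = 17  [ED · FC = -286/9 ∩ 2·signedArea(EFB) = 299/3]
   → E = (-11/3, 17)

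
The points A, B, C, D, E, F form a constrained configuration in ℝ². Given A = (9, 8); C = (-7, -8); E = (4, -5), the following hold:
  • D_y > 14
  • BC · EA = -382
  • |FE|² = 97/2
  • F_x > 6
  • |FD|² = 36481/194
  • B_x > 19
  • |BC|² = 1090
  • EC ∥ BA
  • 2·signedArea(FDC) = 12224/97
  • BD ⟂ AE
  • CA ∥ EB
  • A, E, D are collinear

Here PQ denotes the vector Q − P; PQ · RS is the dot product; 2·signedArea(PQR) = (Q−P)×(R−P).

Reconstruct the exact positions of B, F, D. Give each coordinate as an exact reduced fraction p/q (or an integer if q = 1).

1. B_x = 20  [EC ∥ BA ∩ CA ∥ EB]
2. B_y = 11  [EC ∥ BA ∩ CA ∥ EB]
   → B = (20, 11)
3. D_x = 1108/97  [A, E, D are collinear ∩ BD ⟂ AE]
4. D_y = 1387/97  [A, E, D are collinear ∩ BD ⟂ AE]
   → D = (1108/97, 1387/97)
5. F_x = 13/2  [line 2163/97·x + -1787/97·y + -11379/97 = 0 ∩ |FE|² = 97/2]
6. F_y = 3/2  [line 2163/97·x + -1787/97·y + -11379/97 = 0 ∩ |FE|² = 97/2]
   → F = (13/2, 3/2)

B = (20, 11)
D = (1108/97, 1387/97)
F = (13/2, 3/2)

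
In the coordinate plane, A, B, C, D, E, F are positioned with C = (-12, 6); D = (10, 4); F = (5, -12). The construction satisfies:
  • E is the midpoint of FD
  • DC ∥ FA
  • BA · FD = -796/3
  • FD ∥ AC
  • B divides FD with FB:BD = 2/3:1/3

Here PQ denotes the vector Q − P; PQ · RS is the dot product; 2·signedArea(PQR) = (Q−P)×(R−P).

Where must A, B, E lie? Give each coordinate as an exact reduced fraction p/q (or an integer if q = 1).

1. A_x = -17  [FD ∥ AC ∩ DC ∥ FA]
2. A_y = -10  [FD ∥ AC ∩ DC ∥ FA]
   → A = (-17, -10)
3. B_x = 25/3  [B divides FD with FB:BD = 2/3:1/3]
4. B_y = -4/3  [B divides FD with FB:BD = 2/3:1/3]
   → B = (25/3, -4/3)
5. E_x = 15/2  [E is the midpoint of FD]
6. E_y = -4  [E is the midpoint of FD]
   → E = (15/2, -4)

A = (-17, -10)
B = (25/3, -4/3)
E = (15/2, -4)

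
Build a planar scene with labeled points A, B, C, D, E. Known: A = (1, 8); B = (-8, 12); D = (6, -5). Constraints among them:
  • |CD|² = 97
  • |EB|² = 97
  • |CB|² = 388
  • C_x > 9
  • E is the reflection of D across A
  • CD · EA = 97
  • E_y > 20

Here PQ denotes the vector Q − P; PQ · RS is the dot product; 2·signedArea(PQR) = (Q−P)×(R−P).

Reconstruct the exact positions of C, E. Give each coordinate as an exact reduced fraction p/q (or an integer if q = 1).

1. E_x = -4  [E is the reflection of D across A]
2. E_y = 21  [E is the reflection of D across A]
   → E = (-4, 21)
3. C_x = 10  [line -5·x + 13·y + -2 = 0 ∩ |CD|² = 97]
4. C_y = 4  [line -5·x + 13·y + -2 = 0 ∩ |CD|² = 97]
   → C = (10, 4)

C = (10, 4)
E = (-4, 21)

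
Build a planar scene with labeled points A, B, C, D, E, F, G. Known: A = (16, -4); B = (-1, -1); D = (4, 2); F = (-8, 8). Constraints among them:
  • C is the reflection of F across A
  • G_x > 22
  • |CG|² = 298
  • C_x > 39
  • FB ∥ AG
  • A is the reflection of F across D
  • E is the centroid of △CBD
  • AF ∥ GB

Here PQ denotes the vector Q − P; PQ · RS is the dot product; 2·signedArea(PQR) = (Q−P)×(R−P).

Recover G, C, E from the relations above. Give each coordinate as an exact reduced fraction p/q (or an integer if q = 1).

C = (40, -16)
E = (43/3, -5)
G = (23, -13)

1. G_x = 23  [AF ∥ GB ∩ FB ∥ AG]
2. G_y = -13  [AF ∥ GB ∩ FB ∥ AG]
   → G = (23, -13)
3. C_x = 40  [C is the reflection of F across A]
4. C_y = -16  [C is the reflection of F across A]
   → C = (40, -16)
5. E_x = 43/3  [E is the centroid of △CBD]
6. E_y = -5  [E is the centroid of △CBD]
   → E = (43/3, -5)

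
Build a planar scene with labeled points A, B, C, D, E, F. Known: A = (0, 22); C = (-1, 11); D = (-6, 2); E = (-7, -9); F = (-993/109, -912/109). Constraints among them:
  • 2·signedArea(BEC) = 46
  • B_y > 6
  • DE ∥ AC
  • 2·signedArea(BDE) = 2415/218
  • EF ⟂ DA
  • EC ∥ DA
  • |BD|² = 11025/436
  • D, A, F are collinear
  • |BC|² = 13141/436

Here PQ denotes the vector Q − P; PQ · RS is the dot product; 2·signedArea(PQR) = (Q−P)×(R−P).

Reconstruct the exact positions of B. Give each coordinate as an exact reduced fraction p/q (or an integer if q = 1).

1. B_x = -993/218  [2·signedArea(BEC) = 46 ∩ 2·signedArea(BDE) = 2415/218]
2. B_y = 743/109  [2·signedArea(BEC) = 46 ∩ 2·signedArea(BDE) = 2415/218]
   → B = (-993/218, 743/109)

B = (-993/218, 743/109)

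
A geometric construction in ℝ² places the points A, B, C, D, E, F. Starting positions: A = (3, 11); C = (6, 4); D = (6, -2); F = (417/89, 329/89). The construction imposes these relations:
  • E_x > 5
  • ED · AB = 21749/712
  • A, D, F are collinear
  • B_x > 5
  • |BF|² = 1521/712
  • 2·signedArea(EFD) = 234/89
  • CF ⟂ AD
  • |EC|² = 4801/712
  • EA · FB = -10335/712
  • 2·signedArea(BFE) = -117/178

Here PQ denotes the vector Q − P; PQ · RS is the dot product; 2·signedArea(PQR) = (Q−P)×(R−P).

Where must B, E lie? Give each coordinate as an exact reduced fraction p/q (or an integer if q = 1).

B = (1785/356, 809/356)
E = (2019/356, 507/356)

1. E_x = 2019/356  [line 507/89·x + 117/89·y + -3042/89 = 0 ∩ |EC|² = 4801/712]
2. E_y = 507/356  [line 507/89·x + 117/89·y + -3042/89 = 0 ∩ |EC|² = 4801/712]
   → E = (2019/356, 507/356)
3. B_x = 1785/356  [2·signedArea(BFE) = -117/178 ∩ ED · AB = 21749/712]
4. B_y = 809/356  [2·signedArea(BFE) = -117/178 ∩ ED · AB = 21749/712]
   → B = (1785/356, 809/356)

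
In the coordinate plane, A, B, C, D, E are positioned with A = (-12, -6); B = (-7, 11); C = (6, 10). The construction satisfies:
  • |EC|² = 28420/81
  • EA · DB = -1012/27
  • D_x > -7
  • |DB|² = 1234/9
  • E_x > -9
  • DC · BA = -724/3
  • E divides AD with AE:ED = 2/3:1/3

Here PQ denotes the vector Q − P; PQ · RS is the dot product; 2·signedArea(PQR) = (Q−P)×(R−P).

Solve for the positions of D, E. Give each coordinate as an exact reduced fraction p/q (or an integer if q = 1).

D = (-6, -2/3)
E = (-8, -22/9)

1. D_x = -6  [line 5·x + 17·y + 124/3 = 0 ∩ |DB|² = 1234/9]
2. D_y = -2/3  [line 5·x + 17·y + 124/3 = 0 ∩ |DB|² = 1234/9]
   → D = (-6, -2/3)
3. E_x = -8  [E divides AD with AE:ED = 2/3:1/3]
4. E_y = -22/9  [E divides AD with AE:ED = 2/3:1/3]
   → E = (-8, -22/9)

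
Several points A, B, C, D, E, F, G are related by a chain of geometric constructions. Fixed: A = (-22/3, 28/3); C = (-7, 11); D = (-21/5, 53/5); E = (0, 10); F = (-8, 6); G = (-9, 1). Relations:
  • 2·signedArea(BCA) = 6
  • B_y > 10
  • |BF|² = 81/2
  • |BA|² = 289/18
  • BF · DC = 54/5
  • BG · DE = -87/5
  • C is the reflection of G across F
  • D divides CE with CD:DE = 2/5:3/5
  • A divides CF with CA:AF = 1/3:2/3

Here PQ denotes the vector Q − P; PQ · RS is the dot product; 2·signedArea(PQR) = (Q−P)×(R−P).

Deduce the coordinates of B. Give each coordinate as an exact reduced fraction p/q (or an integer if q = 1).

B = (-7/2, 21/2)

1. B_x = -7/2  [2·signedArea(BCA) = 6 ∩ BF · DC = 54/5]
2. B_y = 21/2  [2·signedArea(BCA) = 6 ∩ BF · DC = 54/5]
   → B = (-7/2, 21/2)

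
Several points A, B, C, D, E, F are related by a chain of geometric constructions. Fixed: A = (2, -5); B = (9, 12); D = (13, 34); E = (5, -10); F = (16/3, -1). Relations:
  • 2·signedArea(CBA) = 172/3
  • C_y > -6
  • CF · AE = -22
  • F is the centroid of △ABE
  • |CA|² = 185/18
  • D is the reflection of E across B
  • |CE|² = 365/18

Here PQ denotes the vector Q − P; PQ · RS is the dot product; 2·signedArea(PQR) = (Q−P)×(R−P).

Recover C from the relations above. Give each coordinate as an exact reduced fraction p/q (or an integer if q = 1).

C = (31/6, -11/2)

1. C_x = 31/6  [2·signedArea(CBA) = 172/3 ∩ CF · AE = -22]
2. C_y = -11/2  [2·signedArea(CBA) = 172/3 ∩ CF · AE = -22]
   → C = (31/6, -11/2)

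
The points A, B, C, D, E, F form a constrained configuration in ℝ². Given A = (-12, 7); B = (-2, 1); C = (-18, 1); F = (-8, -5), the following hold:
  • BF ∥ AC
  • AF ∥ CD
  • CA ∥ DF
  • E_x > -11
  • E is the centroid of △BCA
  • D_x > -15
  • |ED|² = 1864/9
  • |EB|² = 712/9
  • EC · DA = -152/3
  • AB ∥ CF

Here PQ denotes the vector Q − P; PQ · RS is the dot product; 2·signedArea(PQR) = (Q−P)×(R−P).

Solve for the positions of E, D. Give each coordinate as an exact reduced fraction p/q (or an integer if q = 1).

1. E_x = -32/3  [E is the centroid of △BCA]
2. E_y = 3  [E is the centroid of △BCA]
   → E = (-32/3, 3)
3. D_x = -14  [CA ∥ DF ∩ AF ∥ CD]
4. D_y = -11  [CA ∥ DF ∩ AF ∥ CD]
   → D = (-14, -11)

D = (-14, -11)
E = (-32/3, 3)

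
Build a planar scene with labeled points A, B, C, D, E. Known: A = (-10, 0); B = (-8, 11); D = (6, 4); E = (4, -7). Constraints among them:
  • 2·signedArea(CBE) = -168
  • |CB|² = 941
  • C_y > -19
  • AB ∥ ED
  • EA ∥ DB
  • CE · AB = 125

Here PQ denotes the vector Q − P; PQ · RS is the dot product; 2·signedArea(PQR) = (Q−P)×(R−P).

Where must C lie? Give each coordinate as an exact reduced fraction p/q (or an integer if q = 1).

C = (2, -18)

1. C_x = 2  [2·signedArea(CBE) = -168 ∩ CE · AB = 125]
2. C_y = -18  [2·signedArea(CBE) = -168 ∩ CE · AB = 125]
   → C = (2, -18)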